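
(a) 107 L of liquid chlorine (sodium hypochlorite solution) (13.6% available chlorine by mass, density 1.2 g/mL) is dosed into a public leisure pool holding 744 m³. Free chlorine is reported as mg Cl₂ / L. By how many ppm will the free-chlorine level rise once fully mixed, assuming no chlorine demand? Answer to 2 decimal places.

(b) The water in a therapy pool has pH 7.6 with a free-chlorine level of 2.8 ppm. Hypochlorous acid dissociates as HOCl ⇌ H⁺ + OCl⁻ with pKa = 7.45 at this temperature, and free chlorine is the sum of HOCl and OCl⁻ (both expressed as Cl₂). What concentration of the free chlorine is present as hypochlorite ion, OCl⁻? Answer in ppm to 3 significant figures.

(a) Volume: 744 m³ = 744,000 L.
(a) Mass of solution: 107 L × 1000 mL/L × 1.2 g/mL = 128,400 g.
(a) Available chlorine delivered: 128,400 g × 0.136 = 17,460 g as Cl₂.
(a) Concentration rise: 17,460 g / 744,000 L = 23.47 mg/L = 23.47 ppm.

(b) [OCl⁻]/[HOCl] = 10^(pH − pKa) = 10^(7.6 − 7.45) = 10^0.15 = 1.413.
(b) Fraction as HOCl = 1 / (1 + 1.413) = 0.4145.
(b) OCl⁻ = (1 − 0.4145) × 2.8 ppm = 1.639 ppm.

(a) 23.47 ppm; (b) 1.64 ppm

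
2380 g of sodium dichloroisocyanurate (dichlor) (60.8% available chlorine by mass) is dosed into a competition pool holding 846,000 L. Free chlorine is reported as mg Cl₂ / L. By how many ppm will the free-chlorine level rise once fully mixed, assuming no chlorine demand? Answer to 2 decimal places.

Available chlorine delivered: 2380 g × 0.608 = 1447 g as Cl₂.
Concentration rise: 1447 g / 846,000 L = 1.71 mg/L = 1.71 ppm.

1.71 ppm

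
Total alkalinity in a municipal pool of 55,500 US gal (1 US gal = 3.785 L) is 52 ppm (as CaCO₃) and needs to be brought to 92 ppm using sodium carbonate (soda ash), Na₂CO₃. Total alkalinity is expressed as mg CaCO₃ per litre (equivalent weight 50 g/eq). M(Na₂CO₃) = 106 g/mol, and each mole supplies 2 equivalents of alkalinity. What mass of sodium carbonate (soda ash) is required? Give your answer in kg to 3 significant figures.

Volume: 55,500 US gal × 3.785 L/gal = 210,068 L.
Alkalinity to add: (92 − 52) = 40 mg/L as CaCO₃ × 210,068 L = 8403 g as CaCO₃.
Equivalents: 8403 g ÷ 50 g/eq = 168.1 eq.
Each mole of Na₂CO₃ supplies 2 eq, so 168.1 / 2 = 84.03 mol.
Mass: 84.03 mol × 106 g/mol = 8907 g.

8.91 kg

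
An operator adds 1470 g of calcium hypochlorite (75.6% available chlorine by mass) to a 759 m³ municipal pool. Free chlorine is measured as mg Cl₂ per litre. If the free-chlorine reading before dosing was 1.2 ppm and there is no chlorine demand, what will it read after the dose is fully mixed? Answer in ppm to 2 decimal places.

Volume: 759 m³ = 759,000 L.
Available chlorine delivered: 1470 g × 0.756 = 1111 g as Cl₂.
Concentration rise: 1111 g / 759,000 L = 1.464 mg/L = 1.46 ppm.
Final FC: 1.2 + 1.46 = 2.66 ppm.

2.66 ppm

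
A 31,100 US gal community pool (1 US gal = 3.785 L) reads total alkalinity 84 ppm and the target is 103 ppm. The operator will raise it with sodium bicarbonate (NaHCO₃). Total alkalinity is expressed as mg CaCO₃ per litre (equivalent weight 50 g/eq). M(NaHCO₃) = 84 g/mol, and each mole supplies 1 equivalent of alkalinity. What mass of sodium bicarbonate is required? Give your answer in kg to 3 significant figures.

Volume: 31,100 US gal × 3.785 L/gal = 117,714 L.
Alkalinity to add: (103 − 84) = 19 mg/L as CaCO₃ × 117,714 L = 2237 g as CaCO₃.
Equivalents: 2237 g ÷ 50 g/eq = 44.73 eq.
NaHCO₃ supplies 1 eq per mole → 44.73 mol.
Mass: 44.73 mol × 84 g/mol = 3757 g.

3.76 kg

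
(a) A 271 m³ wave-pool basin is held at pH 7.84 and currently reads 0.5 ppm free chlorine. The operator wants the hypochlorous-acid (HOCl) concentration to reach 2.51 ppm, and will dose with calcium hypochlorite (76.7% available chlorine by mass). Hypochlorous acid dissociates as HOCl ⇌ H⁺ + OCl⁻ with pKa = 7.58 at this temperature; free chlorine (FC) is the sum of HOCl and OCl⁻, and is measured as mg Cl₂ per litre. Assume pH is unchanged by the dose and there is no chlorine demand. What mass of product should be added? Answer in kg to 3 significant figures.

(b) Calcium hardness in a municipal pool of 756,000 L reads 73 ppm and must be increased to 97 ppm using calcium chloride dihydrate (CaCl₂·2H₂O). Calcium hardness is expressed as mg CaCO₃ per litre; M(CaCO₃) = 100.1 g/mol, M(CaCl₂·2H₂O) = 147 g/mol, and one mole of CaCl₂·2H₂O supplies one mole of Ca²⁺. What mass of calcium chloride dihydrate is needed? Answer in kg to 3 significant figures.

(a) 2.32 kg; (b) 26.6 kg

(a) Volume: 271 m³ = 271,000 L.
(a) [OCl⁻]/[HOCl] = 10^(pH − pKa) = 10^(7.84 − 7.58) = 1.82; fraction as HOCl = 1/(1 + 1.82) = 0.3546.
(a) Free chlorine required for 2.51 ppm HOCl: 2.51 / 0.3546 = 7.077 ppm.
(a) FC to add: 7.077 − 0.5 = 6.577 mg/L as Cl₂.
(a) Cl₂ equivalent: 6.577 mg/L × 271,000 L = 1782 g.
(a) Product at 76.7% available Cl: 1782 / 0.767 = 2324 g.

(b) Hardness to add: (97 − 73) = 24 mg/L as CaCO₃ × 756,000 L = 18,140 g as CaCO₃.
(b) Moles of Ca²⁺ (1 mol Ca²⁺ ≡ 1 mol CaCO₃): 18,140 / 100.1 g/mol = 181.3 mol.
(b) Mass of CaCl₂·2H₂O: 181.3 × 147 = 26,650 g.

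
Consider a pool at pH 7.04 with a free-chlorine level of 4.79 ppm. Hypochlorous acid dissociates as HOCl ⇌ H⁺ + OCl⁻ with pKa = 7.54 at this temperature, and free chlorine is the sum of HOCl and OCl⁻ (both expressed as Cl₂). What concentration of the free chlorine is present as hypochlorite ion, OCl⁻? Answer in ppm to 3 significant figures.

[OCl⁻]/[HOCl] = 10^(pH − pKa) = 10^(7.04 − 7.54) = 10^-0.50 = 0.3162.
Fraction as HOCl = 1 / (1 + 0.3162) = 0.7597.
OCl⁻ = (1 − 0.7597) × 4.79 ppm = 1.151 ppm.

1.15 ppm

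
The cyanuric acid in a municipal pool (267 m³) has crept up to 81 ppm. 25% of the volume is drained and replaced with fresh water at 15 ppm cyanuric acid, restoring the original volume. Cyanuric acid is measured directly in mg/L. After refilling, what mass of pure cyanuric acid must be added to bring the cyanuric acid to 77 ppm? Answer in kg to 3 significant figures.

3.34 kg

Volume: 267 m³ = 267,000 L.
After draining 25% and refilling: 81 × 0.75 + 15 × 0.25 = 64.5 ppm.
Deficit to target: 77 − 64.5 = 12.5 mg/L.
Mass: 12.5 mg/L × 267,000 L = 3338 g cyanuric acid.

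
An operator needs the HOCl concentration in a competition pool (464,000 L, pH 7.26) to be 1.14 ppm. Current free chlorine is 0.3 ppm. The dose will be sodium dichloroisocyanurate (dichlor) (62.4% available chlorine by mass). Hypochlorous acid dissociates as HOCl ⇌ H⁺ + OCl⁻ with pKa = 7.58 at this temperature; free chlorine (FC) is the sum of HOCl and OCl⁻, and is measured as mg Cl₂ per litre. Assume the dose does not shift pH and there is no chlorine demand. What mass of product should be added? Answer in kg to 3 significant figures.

1.03 kg

[OCl⁻]/[HOCl] = 10^(pH − pKa) = 10^(7.26 − 7.58) = 0.4786; fraction as HOCl = 1/(1 + 0.4786) = 0.6763.
Free chlorine required for 1.14 ppm HOCl: 1.14 / 0.6763 = 1.686 ppm.
FC to add: 1.686 − 0.3 = 1.386 mg/L as Cl₂.
Cl₂ equivalent: 1.386 mg/L × 464,000 L = 642.9 g.
Product at 62.4% available Cl: 642.9 / 0.624 = 1030 g.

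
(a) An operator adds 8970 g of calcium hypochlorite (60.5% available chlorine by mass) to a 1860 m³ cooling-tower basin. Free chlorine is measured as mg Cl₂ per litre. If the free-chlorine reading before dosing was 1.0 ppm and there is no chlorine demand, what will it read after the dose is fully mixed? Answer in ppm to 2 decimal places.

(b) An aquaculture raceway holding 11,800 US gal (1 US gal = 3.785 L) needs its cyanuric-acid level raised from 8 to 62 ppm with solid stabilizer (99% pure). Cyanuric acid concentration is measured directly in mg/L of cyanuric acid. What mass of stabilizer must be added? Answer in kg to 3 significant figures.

(a) Volume: 1860 m³ = 1,860,000 L.
(a) Available chlorine delivered: 8970 g × 0.605 = 5427 g as Cl₂.
(a) Concentration rise: 5427 g / 1,860,000 L = 2.918 mg/L = 2.92 ppm.
(a) Final FC: 1.0 + 2.92 = 3.92 ppm.

(b) Volume: 11,800 US gal × 3.785 L/gal = 44,663 L.
(b) CYA to add: (62 − 8) = 54 mg/L × 44,663 L = 2412 g cyanuric acid.
(b) At 99% purity: 2412 / 0.99 = 2436 g product.

(a) 3.92 ppm; (b) 2.44 kg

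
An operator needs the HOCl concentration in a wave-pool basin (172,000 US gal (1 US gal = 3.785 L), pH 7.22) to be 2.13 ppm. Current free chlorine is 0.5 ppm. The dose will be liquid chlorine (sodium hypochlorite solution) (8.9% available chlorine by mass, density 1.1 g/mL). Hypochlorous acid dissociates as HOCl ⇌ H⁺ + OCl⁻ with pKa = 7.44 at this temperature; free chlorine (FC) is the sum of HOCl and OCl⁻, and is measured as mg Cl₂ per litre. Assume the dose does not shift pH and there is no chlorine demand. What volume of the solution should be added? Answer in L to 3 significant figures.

Volume: 172,000 US gal × 3.785 L/gal = 651,020 L.
[OCl⁻]/[HOCl] = 10^(pH − pKa) = 10^(7.22 − 7.44) = 0.6026; fraction as HOCl = 1/(1 + 0.6026) = 0.624.
Free chlorine required for 2.13 ppm HOCl: 2.13 / 0.624 = 3.413 ppm.
FC to add: 3.413 − 0.5 = 2.913 mg/L as Cl₂.
Cl₂ equivalent: 2.913 mg/L × 651,020 L = 1897 g.
Product at 8.9% available Cl: 1897 / 0.089 = 21,310 g.
Volume: 21,310 g ÷ 1.1 g/mL = 19,370 mL.

19.4 L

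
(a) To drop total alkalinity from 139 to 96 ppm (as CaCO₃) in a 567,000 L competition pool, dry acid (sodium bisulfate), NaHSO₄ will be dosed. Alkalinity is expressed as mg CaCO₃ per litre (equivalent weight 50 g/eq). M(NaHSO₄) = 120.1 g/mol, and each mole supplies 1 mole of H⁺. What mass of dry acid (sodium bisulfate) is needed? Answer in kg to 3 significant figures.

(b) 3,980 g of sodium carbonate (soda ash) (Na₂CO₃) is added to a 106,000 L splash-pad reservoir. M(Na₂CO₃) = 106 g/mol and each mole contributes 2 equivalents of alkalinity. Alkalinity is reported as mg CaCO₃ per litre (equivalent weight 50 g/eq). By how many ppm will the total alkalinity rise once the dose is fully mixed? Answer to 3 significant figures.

(a) Alkalinity to neutralize: (139 − 96) = 43 mg/L as CaCO₃ × 567,000 L = 24,380 g as CaCO₃.
(a) Equivalents of H⁺ required: 24,380 ÷ 50 g/eq = 487.6 eq = 487.6 mol NaHSO₄.
(a) Mass of NaHSO₄: 487.6 × 120.1 = 58,560 g.

(b) Moles of Na₂CO₃: 3,980 g ÷ 106 g/mol = 37.55 mol → 75.09 eq of alkalinity.
(b) As CaCO₃: 75.09 eq × 50 g/eq = 3755 g.
(b) Rise: 3755 g / 106,000 L × 1000 = 35.42 mg/L.

(a) 58.6 kg; (b) 35.4 ppm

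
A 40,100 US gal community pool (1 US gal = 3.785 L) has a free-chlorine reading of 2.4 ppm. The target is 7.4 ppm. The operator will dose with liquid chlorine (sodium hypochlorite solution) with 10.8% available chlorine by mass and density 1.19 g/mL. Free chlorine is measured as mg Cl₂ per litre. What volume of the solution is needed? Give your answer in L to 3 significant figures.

5.90 L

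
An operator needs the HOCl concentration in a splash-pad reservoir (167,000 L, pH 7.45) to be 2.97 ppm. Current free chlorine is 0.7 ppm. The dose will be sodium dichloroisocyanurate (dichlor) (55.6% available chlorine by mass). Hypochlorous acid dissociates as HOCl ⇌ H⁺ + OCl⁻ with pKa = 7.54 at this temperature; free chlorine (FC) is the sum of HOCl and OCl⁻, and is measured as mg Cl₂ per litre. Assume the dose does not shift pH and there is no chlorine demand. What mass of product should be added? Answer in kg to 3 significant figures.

[OCl⁻]/[HOCl] = 10^(pH − pKa) = 10^(7.45 − 7.54) = 0.8128; fraction as HOCl = 1/(1 + 0.8128) = 0.5516.
Free chlorine required for 2.97 ppm HOCl: 2.97 / 0.5516 = 5.384 ppm.
FC to add: 5.384 − 0.7 = 4.684 mg/L as Cl₂.
Cl₂ equivalent: 4.684 mg/L × 167,000 L = 782.2 g.
Product at 55.6% available Cl: 782.2 / 0.556 = 1407 g.

1.41 kg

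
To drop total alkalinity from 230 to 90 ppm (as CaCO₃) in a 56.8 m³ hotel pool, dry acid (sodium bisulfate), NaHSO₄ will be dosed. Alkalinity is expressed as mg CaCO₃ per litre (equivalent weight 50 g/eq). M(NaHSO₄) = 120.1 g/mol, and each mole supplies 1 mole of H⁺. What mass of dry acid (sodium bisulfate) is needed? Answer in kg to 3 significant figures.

Volume: 56.8 m³ = 56,800 L.
Alkalinity to neutralize: (230 − 90) = 140 mg/L as CaCO₃ × 56,800 L = 7952 g as CaCO₃.
Equivalents of H⁺ required: 7952 ÷ 50 g/eq = 159 eq = 159 mol NaHSO₄.
Mass of NaHSO₄: 159 × 120.1 = 19,100 g.

19.1 kg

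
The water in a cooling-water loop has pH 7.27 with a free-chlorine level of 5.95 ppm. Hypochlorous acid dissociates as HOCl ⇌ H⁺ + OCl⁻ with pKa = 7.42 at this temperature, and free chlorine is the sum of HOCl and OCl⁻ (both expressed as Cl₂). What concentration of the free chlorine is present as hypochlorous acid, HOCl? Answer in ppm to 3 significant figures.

[OCl⁻]/[HOCl] = 10^(pH − pKa) = 10^(7.27 − 7.42) = 10^-0.15 = 0.7079.
Fraction as HOCl = 1 / (1 + 0.7079) = 0.5855.
HOCl = 0.5855 × 5.95 ppm = 3.484 ppm.

3.48 ppm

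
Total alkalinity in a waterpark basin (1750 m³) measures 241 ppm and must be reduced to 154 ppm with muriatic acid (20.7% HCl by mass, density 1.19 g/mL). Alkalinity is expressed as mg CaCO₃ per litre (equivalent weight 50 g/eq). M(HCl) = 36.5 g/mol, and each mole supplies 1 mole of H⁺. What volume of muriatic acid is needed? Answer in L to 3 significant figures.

451 L

Volume: 1750 m³ = 1,750,000 L.
Alkalinity to neutralize: (241 − 154) = 87 mg/L as CaCO₃ × 1,750,000 L = 152,200 g as CaCO₃.
Equivalents of H⁺ required: 152,200 ÷ 50 g/eq = 3045 eq = 3045 mol HCl.
Mass of HCl: 3045 × 36.5 = 111,100 g.
Mass of 20.7% solution: 111,100 / 0.207 = 536,900 g.
Volume: 536,900 g ÷ 1.19 g/mL = 451,200 mL.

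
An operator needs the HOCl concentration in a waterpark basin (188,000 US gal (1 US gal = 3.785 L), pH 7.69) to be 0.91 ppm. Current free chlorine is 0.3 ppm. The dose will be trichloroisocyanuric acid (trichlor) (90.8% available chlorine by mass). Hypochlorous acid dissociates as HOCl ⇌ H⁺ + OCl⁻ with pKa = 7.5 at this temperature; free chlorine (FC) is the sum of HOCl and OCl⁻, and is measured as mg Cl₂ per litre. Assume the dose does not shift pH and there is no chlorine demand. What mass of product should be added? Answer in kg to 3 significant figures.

Volume: 188,000 US gal × 3.785 L/gal = 711,580 L.
[OCl⁻]/[HOCl] = 10^(pH − pKa) = 10^(7.69 − 7.5) = 1.549; fraction as HOCl = 1/(1 + 1.549) = 0.3923.
Free chlorine required for 0.91 ppm HOCl: 0.91 / 0.3923 = 2.319 ppm.
FC to add: 2.319 − 0.3 = 2.019 mg/L as Cl₂.
Cl₂ equivalent: 2.019 mg/L × 711,580 L = 1437 g.
Product at 90.8% available Cl: 1437 / 0.908 = 1583 g.

1.58 kg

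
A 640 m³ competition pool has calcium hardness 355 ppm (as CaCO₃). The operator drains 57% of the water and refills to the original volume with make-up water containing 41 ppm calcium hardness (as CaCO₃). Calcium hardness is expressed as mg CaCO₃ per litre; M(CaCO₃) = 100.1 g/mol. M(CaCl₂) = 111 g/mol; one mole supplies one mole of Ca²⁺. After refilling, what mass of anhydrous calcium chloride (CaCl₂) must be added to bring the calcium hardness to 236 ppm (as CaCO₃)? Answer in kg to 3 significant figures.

42.6 kg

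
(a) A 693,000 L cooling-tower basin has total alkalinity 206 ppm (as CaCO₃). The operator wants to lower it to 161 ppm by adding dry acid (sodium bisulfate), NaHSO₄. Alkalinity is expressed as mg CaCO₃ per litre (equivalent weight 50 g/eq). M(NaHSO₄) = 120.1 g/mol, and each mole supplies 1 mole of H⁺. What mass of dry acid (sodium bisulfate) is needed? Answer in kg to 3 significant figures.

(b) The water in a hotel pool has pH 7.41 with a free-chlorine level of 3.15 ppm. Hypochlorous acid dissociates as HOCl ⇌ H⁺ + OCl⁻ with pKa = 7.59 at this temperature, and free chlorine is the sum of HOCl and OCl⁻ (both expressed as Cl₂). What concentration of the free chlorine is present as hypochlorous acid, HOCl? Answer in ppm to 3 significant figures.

(a) Alkalinity to neutralize: (206 − 161) = 45 mg/L as CaCO₃ × 693,000 L = 31,180 g as CaCO₃.
(a) Equivalents of H⁺ required: 31,180 ÷ 50 g/eq = 623.7 eq = 623.7 mol NaHSO₄.
(a) Mass of NaHSO₄: 623.7 × 120.1 = 74,910 g.

(b) [OCl⁻]/[HOCl] = 10^(pH − pKa) = 10^(7.41 − 7.59) = 10^-0.18 = 0.6607.
(b) Fraction as HOCl = 1 / (1 + 0.6607) = 0.6022.
(b) HOCl = 0.6022 × 3.15 ppm = 1.897 ppm.

(a) 74.9 kg; (b) 1.90 ppm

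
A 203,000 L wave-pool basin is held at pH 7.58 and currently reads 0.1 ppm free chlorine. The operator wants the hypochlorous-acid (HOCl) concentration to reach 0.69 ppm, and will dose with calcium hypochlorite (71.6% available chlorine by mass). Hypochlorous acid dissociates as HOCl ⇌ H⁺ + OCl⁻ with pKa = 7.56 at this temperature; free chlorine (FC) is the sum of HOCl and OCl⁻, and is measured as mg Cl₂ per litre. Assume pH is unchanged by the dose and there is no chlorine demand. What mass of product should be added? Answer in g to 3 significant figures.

372 g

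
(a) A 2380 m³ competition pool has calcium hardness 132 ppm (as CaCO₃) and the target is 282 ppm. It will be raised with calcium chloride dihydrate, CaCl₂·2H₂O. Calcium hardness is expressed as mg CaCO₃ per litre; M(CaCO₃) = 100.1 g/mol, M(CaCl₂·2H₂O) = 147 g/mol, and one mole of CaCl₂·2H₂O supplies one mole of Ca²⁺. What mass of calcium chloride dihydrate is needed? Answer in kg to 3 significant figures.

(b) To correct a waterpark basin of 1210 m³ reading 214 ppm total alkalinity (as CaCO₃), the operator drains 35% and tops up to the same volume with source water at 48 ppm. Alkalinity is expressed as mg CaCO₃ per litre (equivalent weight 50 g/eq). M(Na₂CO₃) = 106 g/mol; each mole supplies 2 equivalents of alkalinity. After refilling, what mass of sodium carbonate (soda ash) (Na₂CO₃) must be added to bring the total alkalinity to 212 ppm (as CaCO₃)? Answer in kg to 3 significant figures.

(a) Volume: 2380 m³ = 2,380,000 L.
(a) Hardness to add: (282 − 132) = 150 mg/L as CaCO₃ × 2,380,000 L = 357,000 g as CaCO₃.
(a) Moles of Ca²⁺ (1 mol Ca²⁺ ≡ 1 mol CaCO₃): 357,000 / 100.1 g/mol = 3566 mol.
(a) Mass of CaCl₂·2H₂O: 3566 × 147 = 524,300 g.

(b) Volume: 1210 m³ = 1,210,000 L.
(b) After draining 35% and refilling: 214 × 0.65 + 48 × 0.35 = 155.9 ppm.
(b) Deficit to target: 212 − 155.9 = 56.1 mg/L.
(b) As CaCO₃: 56.1 mg/L × 1,210,000 L = 67,880 g; ÷ 50 g/eq ÷ 2 = 678.8 mol Na₂CO₃.
(b) Mass: 678.8 × 106 = 71,950 g.

(a) 524 kg; (b) 72.0 kg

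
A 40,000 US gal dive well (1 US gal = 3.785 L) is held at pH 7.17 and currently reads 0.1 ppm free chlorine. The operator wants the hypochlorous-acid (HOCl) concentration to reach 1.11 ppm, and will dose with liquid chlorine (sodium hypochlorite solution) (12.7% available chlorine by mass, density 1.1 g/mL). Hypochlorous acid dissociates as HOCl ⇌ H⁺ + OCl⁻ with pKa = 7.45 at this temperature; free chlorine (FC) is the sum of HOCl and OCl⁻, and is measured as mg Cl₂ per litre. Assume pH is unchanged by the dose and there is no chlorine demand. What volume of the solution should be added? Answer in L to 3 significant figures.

Volume: 40,000 US gal × 3.785 L/gal = 151,400 L.
[OCl⁻]/[HOCl] = 10^(pH − pKa) = 10^(7.17 − 7.45) = 0.5248; fraction as HOCl = 1/(1 + 0.5248) = 0.6558.
Free chlorine required for 1.11 ppm HOCl: 1.11 / 0.6558 = 1.693 ppm.
FC to add: 1.693 − 0.1 = 1.593 mg/L as Cl₂.
Cl₂ equivalent: 1.593 mg/L × 151,400 L = 241.1 g.
Product at 12.7% available Cl: 241.1 / 0.127 = 1899 g.
Volume: 1899 g ÷ 1.1 g/mL = 1726 mL.

1.73 L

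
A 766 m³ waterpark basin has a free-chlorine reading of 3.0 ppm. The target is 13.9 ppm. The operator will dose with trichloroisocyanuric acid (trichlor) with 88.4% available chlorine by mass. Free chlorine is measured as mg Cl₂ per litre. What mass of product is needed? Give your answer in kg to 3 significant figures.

9.45 kg

Volume: 766 m³ = 766,000 L.
Chlorine deficit: 13.9 − 3.0 = 10.9 ppm = 10.9 mg/L as Cl₂.
Cl₂ equivalent needed: 10.9 mg/L × 766,000 L = 8,349,000 mg = 8349 g.
Product at 88.4% available chlorine: 8349 / 0.884 = 9445 g.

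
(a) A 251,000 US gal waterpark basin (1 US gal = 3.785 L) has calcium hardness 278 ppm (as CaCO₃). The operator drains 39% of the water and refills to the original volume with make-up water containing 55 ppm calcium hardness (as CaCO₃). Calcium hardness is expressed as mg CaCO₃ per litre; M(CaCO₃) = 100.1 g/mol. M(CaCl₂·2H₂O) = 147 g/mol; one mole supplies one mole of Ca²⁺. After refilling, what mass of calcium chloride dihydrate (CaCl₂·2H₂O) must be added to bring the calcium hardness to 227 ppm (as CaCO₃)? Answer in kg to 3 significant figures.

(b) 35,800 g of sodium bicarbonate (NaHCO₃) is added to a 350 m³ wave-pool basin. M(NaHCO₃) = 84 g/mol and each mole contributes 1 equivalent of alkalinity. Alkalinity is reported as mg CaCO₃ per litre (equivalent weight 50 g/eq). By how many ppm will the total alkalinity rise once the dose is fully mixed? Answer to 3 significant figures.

(a) Volume: 251,000 US gal × 3.785 L/gal = 950,035 L.
(a) After draining 39% and refilling: 278 × 0.61 + 55 × 0.39 = 191.03 ppm.
(a) Deficit to target: 227 − 191.03 = 35.97 mg/L.
(a) As CaCO₃: 35.97 mg/L × 950,035 L = 34,170 g; ÷ 100.1 = 341.4 mol Ca²⁺.
(a) Mass: 341.4 × 147 = 50,180 g.

(b) Volume: 350 m³ = 350,000 L.
(b) Moles of NaHCO₃: 35,800 g ÷ 84 g/mol = 426.2 mol → 426.2 eq of alkalinity.
(b) As CaCO₃: 426.2 eq × 50 g/eq = 21,310 g.
(b) Rise: 21,310 g / 350,000 L × 1000 = 60.88 mg/L.

(a) 50.2 kg; (b) 60.9 ppm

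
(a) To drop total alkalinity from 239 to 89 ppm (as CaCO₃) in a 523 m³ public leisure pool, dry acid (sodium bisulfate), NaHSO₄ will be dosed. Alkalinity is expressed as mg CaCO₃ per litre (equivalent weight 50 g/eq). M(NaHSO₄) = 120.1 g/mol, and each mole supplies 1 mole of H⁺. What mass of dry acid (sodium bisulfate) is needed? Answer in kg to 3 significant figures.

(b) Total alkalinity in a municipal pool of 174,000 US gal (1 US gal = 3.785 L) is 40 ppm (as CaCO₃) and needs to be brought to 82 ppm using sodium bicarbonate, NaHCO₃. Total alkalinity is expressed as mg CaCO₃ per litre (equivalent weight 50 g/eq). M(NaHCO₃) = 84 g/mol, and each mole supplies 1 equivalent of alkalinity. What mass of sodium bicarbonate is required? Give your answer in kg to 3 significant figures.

(a) Volume: 523 m³ = 523,000 L.
(a) Alkalinity to neutralize: (239 − 89) = 150 mg/L as CaCO₃ × 523,000 L = 78,450 g as CaCO₃.
(a) Equivalents of H⁺ required: 78,450 ÷ 50 g/eq = 1569 eq = 1569 mol NaHSO₄.
(a) Mass of NaHSO₄: 1569 × 120.1 = 188,400 g.

(b) Volume: 174,000 US gal × 3.785 L/gal = 658,590 L.
(b) Alkalinity to add: (82 − 40) = 42 mg/L as CaCO₃ × 658,590 L = 27,660 g as CaCO₃.
(b) Equivalents: 27,660 g ÷ 50 g/eq = 553.2 eq.
(b) NaHCO₃ supplies 1 eq per mole → 553.2 mol.
(b) Mass: 553.2 mol × 84 g/mol = 46,470 g.

(a) 188 kg; (b) 46.5 kg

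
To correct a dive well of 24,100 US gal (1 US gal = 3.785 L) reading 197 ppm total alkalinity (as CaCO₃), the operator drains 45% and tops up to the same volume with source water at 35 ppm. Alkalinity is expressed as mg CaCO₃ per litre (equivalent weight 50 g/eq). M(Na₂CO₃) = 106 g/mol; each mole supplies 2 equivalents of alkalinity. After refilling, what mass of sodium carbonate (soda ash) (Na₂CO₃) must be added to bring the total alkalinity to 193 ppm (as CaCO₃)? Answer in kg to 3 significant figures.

Volume: 24,100 US gal × 3.785 L/gal = 91,218 L.
After draining 45% and refilling: 197 × 0.55 + 35 × 0.45 = 124.1 ppm.
Deficit to target: 193 − 124.1 = 68.9 mg/L.
As CaCO₃: 68.9 mg/L × 91,218 L = 6285 g; ÷ 50 g/eq ÷ 2 = 62.85 mol Na₂CO₃.
Mass: 62.85 × 106 = 6662 g.

6.66 kg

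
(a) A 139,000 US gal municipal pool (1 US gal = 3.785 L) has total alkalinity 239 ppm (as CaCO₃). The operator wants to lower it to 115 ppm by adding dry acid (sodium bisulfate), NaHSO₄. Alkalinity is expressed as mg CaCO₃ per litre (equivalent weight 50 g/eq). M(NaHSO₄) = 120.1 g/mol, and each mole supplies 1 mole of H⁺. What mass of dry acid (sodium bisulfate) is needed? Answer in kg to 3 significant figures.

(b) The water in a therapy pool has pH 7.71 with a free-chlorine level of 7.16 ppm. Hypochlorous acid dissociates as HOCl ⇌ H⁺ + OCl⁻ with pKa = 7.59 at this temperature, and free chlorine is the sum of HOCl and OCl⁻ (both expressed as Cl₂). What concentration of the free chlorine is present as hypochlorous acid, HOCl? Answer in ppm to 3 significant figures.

(a) Volume: 139,000 US gal × 3.785 L/gal = 526,115 L.
(a) Alkalinity to neutralize: (239 − 115) = 124 mg/L as CaCO₃ × 526,115 L = 65,240 g as CaCO₃.
(a) Equivalents of H⁺ required: 65,240 ÷ 50 g/eq = 1305 eq = 1305 mol NaHSO₄.
(a) Mass of NaHSO₄: 1305 × 120.1 = 156,700 g.

(b) [OCl⁻]/[HOCl] = 10^(pH − pKa) = 10^(7.71 − 7.59) = 10^0.12 = 1.318.
(b) Fraction as HOCl = 1 / (1 + 1.318) = 0.4314.
(b) HOCl = 0.4314 × 7.16 ppm = 3.089 ppm.

(a) 157 kg; (b) 3.09 ppm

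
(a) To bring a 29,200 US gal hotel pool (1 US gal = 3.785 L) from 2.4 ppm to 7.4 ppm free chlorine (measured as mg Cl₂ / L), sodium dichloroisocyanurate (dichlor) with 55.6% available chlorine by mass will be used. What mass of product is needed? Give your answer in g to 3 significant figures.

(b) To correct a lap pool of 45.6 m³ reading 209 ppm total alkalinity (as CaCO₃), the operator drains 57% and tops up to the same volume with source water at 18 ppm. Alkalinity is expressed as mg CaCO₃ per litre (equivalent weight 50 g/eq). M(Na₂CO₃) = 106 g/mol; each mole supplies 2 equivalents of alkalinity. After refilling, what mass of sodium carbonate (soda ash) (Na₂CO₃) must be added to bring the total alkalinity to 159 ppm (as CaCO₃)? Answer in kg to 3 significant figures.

(a) 994 g; (b) 2.85 kg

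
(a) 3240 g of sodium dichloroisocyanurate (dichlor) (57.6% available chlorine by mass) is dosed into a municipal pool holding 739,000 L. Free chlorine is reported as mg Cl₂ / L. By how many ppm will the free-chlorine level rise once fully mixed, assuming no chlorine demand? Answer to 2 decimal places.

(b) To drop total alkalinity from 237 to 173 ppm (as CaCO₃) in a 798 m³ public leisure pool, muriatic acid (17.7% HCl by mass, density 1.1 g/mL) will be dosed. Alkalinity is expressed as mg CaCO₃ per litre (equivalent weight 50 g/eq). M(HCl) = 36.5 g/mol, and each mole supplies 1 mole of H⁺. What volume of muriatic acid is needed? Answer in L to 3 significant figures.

(a) Available chlorine delivered: 3240 g × 0.576 = 1866 g as Cl₂.
(a) Concentration rise: 1866 g / 739,000 L = 2.525 mg/L = 2.53 ppm.

(b) Volume: 798 m³ = 798,000 L.
(b) Alkalinity to neutralize: (237 − 173) = 64 mg/L as CaCO₃ × 798,000 L = 51,070 g as CaCO₃.
(b) Equivalents of H⁺ required: 51,070 ÷ 50 g/eq = 1021 eq = 1021 mol HCl.
(b) Mass of HCl: 1021 × 36.5 = 37,280 g.
(b) Mass of 17.7% solution: 37,280 / 0.177 = 210,600 g.
(b) Volume: 210,600 g ÷ 1.1 g/mL = 191,500 mL.

(a) 2.53 ppm; (b) 191 L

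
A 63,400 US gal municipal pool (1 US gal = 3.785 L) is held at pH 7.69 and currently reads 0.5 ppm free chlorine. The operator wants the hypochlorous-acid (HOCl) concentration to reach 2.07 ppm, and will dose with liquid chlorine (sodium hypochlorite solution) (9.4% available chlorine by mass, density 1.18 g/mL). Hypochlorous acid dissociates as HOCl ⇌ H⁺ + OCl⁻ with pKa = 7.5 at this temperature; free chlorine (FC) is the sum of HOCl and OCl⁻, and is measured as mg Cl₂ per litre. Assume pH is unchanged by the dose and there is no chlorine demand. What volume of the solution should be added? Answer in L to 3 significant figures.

10.3 L

Volume: 63,400 US gal × 3.785 L/gal = 239,969 L.
[OCl⁻]/[HOCl] = 10^(pH − pKa) = 10^(7.69 − 7.5) = 1.549; fraction as HOCl = 1/(1 + 1.549) = 0.3923.
Free chlorine required for 2.07 ppm HOCl: 2.07 / 0.3923 = 5.276 ppm.
FC to add: 5.276 − 0.5 = 4.776 mg/L as Cl₂.
Cl₂ equivalent: 4.776 mg/L × 239,969 L = 1146 g.
Product at 9.4% available Cl: 1146 / 0.094 = 12,190 g.
Volume: 12,190 g ÷ 1.18 g/mL = 10,330 mL.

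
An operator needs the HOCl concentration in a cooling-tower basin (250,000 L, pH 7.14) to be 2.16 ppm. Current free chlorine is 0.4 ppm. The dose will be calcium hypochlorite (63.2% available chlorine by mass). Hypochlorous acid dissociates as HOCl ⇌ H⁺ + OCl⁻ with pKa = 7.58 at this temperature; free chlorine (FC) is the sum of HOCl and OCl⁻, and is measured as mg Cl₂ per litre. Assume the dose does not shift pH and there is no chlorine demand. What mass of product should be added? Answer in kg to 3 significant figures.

[OCl⁻]/[HOCl] = 10^(pH − pKa) = 10^(7.14 − 7.58) = 0.3631; fraction as HOCl = 1/(1 + 0.3631) = 0.7336.
Free chlorine required for 2.16 ppm HOCl: 2.16 / 0.7336 = 2.944 ppm.
FC to add: 2.944 − 0.4 = 2.544 mg/L as Cl₂.
Cl₂ equivalent: 2.544 mg/L × 250,000 L = 636.1 g.
Product at 63.2% available Cl: 636.1 / 0.632 = 1006 g.

1.01 kg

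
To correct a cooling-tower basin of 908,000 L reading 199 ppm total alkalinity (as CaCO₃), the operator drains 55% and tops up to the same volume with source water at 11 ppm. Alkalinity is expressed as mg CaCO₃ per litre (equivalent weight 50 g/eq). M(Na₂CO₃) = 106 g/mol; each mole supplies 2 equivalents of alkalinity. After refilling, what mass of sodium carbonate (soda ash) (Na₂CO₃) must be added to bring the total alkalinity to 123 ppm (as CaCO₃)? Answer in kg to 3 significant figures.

26.4 kg

After draining 55% and refilling: 199 × 0.45 + 11 × 0.55 = 95.6 ppm.
Deficit to target: 123 − 95.6 = 27.4 mg/L.
As CaCO₃: 27.4 mg/L × 908,000 L = 24,880 g; ÷ 50 g/eq ÷ 2 = 248.8 mol Na₂CO₃.
Mass: 248.8 × 106 = 26,370 g.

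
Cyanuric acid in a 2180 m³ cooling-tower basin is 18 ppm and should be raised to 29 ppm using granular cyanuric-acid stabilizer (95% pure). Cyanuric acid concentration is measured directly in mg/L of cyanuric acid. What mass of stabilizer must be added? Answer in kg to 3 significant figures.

Volume: 2180 m³ = 2,180,000 L.
CYA to add: (29 − 18) = 11 mg/L × 2,180,000 L = 23,980 g cyanuric acid.
At 95% purity: 23,980 / 0.95 = 25,240 g product.

25.2 kg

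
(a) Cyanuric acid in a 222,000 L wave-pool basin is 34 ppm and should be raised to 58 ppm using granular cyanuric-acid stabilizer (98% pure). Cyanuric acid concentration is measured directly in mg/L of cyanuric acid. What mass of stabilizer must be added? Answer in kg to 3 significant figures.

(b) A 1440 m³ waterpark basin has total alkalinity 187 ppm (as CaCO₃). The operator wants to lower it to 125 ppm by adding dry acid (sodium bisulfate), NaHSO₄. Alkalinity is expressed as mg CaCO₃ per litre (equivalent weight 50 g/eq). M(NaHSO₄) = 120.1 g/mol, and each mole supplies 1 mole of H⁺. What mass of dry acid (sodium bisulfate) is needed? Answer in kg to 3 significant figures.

(a) CYA to add: (58 − 34) = 24 mg/L × 222,000 L = 5328 g cyanuric acid.
(a) At 98% purity: 5328 / 0.98 = 5437 g product.

(b) Volume: 1440 m³ = 1,440,000 L.
(b) Alkalinity to neutralize: (187 − 125) = 62 mg/L as CaCO₃ × 1,440,000 L = 89,280 g as CaCO₃.
(b) Equivalents of H⁺ required: 89,280 ÷ 50 g/eq = 1786 eq = 1786 mol NaHSO₄.
(b) Mass of NaHSO₄: 1786 × 120.1 = 214,500 g.

(a) 5.44 kg; (b) 214 kg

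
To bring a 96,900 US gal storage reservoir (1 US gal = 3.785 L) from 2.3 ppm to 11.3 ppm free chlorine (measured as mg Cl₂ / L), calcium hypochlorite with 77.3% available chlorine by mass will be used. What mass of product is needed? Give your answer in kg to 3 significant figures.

4.27 kg

Volume: 96,900 US gal × 3.785 L/gal = 366,766 L.
Chlorine deficit: 11.3 − 2.3 = 9 ppm = 9 mg/L as Cl₂.
Cl₂ equivalent needed: 9 mg/L × 366,766 L = 3,301,000 mg = 3301 g.
Product at 77.3% available chlorine: 3301 / 0.773 = 4270 g.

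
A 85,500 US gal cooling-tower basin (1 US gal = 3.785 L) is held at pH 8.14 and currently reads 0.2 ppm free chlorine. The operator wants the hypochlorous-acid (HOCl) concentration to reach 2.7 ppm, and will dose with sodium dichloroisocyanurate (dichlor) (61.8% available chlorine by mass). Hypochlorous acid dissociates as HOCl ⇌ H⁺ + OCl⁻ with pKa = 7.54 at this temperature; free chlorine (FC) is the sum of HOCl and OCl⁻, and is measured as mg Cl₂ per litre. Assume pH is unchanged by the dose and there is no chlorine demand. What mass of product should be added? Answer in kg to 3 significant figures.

Volume: 85,500 US gal × 3.785 L/gal = 323,618 L.
[OCl⁻]/[HOCl] = 10^(pH − pKa) = 10^(8.14 − 7.54) = 3.981; fraction as HOCl = 1/(1 + 3.981) = 0.2008.
Free chlorine required for 2.7 ppm HOCl: 2.7 / 0.2008 = 13.45 ppm.
FC to add: 13.45 − 0.2 = 13.25 mg/L as Cl₂.
Cl₂ equivalent: 13.25 mg/L × 323,618 L = 4288 g.
Product at 61.8% available Cl: 4288 / 0.618 = 6938 g.

6.94 kg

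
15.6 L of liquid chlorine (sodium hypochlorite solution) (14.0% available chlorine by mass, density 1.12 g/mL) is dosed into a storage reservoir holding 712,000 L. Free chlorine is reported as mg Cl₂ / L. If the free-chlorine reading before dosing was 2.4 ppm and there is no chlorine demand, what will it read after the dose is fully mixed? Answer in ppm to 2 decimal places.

Mass of solution: 15.6 L × 1000 mL/L × 1.12 g/mL = 17,470 g.
Available chlorine delivered: 17,470 g × 0.14 = 2446 g as Cl₂.
Concentration rise: 2446 g / 712,000 L = 3.436 mg/L = 3.44 ppm.
Final FC: 2.4 + 3.44 = 5.84 ppm.

5.84 ppm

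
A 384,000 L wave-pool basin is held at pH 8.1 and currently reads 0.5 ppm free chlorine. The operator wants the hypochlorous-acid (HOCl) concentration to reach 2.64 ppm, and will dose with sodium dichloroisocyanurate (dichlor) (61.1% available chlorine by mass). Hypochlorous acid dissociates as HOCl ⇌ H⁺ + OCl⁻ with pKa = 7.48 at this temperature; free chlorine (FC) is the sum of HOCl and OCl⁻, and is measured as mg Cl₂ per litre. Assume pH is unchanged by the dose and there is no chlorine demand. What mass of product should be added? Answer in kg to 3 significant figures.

8.26 kg

[OCl⁻]/[HOCl] = 10^(pH − pKa) = 10^(8.1 − 7.48) = 4.169; fraction as HOCl = 1/(1 + 4.169) = 0.1935.
Free chlorine required for 2.64 ppm HOCl: 2.64 / 0.1935 = 13.65 ppm.
FC to add: 13.65 − 0.5 = 13.15 mg/L as Cl₂.
Cl₂ equivalent: 13.15 mg/L × 384,000 L = 5048 g.
Product at 61.1% available Cl: 5048 / 0.611 = 8262 g.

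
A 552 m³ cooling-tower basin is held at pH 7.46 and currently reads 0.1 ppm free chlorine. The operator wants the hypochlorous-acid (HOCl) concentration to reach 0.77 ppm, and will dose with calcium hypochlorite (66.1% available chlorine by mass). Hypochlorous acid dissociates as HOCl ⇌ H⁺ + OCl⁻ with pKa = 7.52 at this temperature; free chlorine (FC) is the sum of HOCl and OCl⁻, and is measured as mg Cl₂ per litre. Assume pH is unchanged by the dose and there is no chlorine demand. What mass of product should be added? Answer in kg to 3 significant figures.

1.12 kg

Volume: 552 m³ = 552,000 L.
[OCl⁻]/[HOCl] = 10^(pH − pKa) = 10^(7.46 − 7.52) = 0.871; fraction as HOCl = 1/(1 + 0.871) = 0.5345.
Free chlorine required for 0.77 ppm HOCl: 0.77 / 0.5345 = 1.441 ppm.
FC to add: 1.441 − 0.1 = 1.341 mg/L as Cl₂.
Cl₂ equivalent: 1.341 mg/L × 552,000 L = 740 g.
Product at 66.1% available Cl: 740 / 0.661 = 1120 g.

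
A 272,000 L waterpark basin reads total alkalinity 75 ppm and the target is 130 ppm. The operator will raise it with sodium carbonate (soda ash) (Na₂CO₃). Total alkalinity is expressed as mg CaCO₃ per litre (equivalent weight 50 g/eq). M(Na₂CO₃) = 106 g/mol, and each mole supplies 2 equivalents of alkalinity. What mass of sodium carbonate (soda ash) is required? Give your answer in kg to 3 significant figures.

15.9 kg

Alkalinity to add: (130 − 75) = 55 mg/L as CaCO₃ × 272,000 L = 14,960 g as CaCO₃.
Equivalents: 14,960 g ÷ 50 g/eq = 299.2 eq.
Each mole of Na₂CO₃ supplies 2 eq, so 299.2 / 2 = 149.6 mol.
Mass: 149.6 mol × 106 g/mol = 15,860 g.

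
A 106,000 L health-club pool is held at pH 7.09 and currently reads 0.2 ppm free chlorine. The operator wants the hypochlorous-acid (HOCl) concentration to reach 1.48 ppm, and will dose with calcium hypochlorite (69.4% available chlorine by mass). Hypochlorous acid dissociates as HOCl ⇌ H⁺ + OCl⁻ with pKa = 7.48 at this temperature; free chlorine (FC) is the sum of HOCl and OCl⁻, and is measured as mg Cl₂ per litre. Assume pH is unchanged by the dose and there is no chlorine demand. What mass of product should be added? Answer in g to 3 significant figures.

288 g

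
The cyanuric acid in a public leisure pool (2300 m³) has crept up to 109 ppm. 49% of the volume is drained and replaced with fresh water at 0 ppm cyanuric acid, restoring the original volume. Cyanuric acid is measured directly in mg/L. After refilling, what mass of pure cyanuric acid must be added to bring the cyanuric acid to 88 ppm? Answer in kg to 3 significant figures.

Volume: 2300 m³ = 2,300,000 L.
After draining 49% and refilling: 109 × 0.51 + 0 × 0.49 = 55.59 ppm.
Deficit to target: 88 − 55.59 = 32.41 mg/L.
Mass: 32.41 mg/L × 2,300,000 L = 74,540 g cyanuric acid.

74.5 kg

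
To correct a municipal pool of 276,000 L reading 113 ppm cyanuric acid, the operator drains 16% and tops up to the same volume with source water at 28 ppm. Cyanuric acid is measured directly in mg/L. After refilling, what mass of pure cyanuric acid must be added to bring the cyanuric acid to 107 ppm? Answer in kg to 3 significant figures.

2.10 kg

After draining 16% and refilling: 113 × 0.84 + 28 × 0.16 = 99.4 ppm.
Deficit to target: 107 − 99.4 = 7.6 mg/L.
Mass: 7.6 mg/L × 276,000 L = 2098 g cyanuric acid.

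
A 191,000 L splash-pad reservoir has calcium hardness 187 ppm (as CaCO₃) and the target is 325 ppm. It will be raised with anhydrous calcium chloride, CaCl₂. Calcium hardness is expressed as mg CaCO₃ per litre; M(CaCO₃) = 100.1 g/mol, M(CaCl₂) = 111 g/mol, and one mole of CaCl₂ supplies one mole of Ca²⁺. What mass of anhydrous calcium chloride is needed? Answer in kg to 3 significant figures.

Hardness to add: (325 − 187) = 138 mg/L as CaCO₃ × 191,000 L = 26,360 g as CaCO₃.
Moles of Ca²⁺ (1 mol Ca²⁺ ≡ 1 mol CaCO₃): 26,360 / 100.1 g/mol = 263.3 mol.
Mass of CaCl₂: 263.3 × 111 = 29,230 g.

29.2 kg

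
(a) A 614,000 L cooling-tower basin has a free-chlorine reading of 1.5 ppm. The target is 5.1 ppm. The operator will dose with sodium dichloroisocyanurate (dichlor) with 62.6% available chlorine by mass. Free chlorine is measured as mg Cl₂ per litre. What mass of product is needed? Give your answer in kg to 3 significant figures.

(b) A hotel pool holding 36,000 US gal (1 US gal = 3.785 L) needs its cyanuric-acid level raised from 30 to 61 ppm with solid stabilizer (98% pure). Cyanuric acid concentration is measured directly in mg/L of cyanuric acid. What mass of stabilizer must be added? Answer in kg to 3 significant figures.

(a) 3.53 kg; (b) 4.31 kg

(a) Chlorine deficit: 5.1 − 1.5 = 3.6 ppm = 3.6 mg/L as Cl₂.
(a) Cl₂ equivalent needed: 3.6 mg/L × 614,000 L = 2,210,000 mg = 2210 g.
(a) Product at 62.6% available chlorine: 2210 / 0.626 = 3531 g.

(b) Volume: 36,000 US gal × 3.785 L/gal = 136,260 L.
(b) CYA to add: (61 − 30) = 31 mg/L × 136,260 L = 4224 g cyanuric acid.
(b) At 98% purity: 4224 / 0.98 = 4310 g product.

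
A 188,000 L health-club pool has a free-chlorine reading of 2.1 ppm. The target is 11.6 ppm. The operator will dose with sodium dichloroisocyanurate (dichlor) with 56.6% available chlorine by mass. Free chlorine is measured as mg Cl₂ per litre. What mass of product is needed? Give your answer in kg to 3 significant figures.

3.16 kg

Chlorine deficit: 11.6 − 2.1 = 9.5 ppm = 9.5 mg/L as Cl₂.
Cl₂ equivalent needed: 9.5 mg/L × 188,000 L = 1,786,000 mg = 1786 g.
Product at 56.6% available chlorine: 1786 / 0.566 = 3155 g.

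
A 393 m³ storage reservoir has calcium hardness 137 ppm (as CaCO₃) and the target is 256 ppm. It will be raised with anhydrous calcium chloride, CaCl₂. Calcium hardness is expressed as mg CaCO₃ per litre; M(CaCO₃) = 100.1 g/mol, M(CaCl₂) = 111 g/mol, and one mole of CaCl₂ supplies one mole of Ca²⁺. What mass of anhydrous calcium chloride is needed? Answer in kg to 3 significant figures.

51.9 kg

Volume: 393 m³ = 393,000 L.
Hardness to add: (256 − 137) = 119 mg/L as CaCO₃ × 393,000 L = 46,770 g as CaCO₃.
Moles of Ca²⁺ (1 mol Ca²⁺ ≡ 1 mol CaCO₃): 46,770 / 100.1 g/mol = 467.2 mol.
Mass of CaCl₂: 467.2 × 111 = 51,860 g.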